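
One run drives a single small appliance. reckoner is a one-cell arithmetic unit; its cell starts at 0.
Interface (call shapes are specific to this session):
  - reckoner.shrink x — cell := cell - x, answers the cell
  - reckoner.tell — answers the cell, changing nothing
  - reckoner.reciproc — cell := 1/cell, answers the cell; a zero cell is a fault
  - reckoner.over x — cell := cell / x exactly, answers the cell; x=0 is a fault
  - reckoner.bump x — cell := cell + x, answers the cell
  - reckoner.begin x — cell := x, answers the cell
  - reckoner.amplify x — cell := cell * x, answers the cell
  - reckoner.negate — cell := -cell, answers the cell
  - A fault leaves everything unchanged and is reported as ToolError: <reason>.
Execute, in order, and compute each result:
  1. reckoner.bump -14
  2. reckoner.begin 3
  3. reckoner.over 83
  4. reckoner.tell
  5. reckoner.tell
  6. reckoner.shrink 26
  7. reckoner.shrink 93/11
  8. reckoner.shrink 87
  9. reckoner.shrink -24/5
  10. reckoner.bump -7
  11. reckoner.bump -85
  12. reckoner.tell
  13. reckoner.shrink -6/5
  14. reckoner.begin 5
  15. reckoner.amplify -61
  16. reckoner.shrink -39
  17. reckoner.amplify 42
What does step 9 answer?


[in] reckoner.bump x=-14
= -14
[in] reckoner.begin x=3
= 3
[in] reckoner.over x=83
= 3/83
[in] reckoner.tell
= 3/83
[in] reckoner.tell
= 3/83
[in] reckoner.shrink x=26
= -2155/83
[in] reckoner.shrink x=93/11
= -31424/913
[in] reckoner.shrink x=87
= -110855/913
[in] reckoner.shrink x=-24/5
= -532363/4565
[in] reckoner.bump x=-7
= -564318/4565
[in] reckoner.bump x=-85
= -952343/4565
[in] reckoner.tell
= -952343/4565
[in] reckoner.shrink x=-6/5
= -189373/913
[in] reckoner.begin x=5
= 5
[in] reckoner.amplify x=-61
= -305
[in] reckoner.shrink x=-39
= -266
[in] reckoner.amplify x=42
= -11172

Answer: -532363/4565


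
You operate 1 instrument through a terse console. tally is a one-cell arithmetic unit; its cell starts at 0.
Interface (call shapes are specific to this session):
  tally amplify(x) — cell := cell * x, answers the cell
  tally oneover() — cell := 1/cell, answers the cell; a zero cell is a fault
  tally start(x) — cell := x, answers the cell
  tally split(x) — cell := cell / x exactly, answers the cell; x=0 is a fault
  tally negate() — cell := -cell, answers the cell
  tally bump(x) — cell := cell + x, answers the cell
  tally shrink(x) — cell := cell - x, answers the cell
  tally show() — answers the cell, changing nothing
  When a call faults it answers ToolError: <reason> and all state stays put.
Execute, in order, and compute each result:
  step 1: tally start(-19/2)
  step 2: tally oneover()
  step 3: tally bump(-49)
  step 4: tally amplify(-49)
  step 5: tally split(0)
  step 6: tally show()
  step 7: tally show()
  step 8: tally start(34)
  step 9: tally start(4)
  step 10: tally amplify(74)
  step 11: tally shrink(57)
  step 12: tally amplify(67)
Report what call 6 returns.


Answer: 45717/19

Derivation:
$ tally start -19/2
:: -19/2
$ tally oneover
:: -2/19
$ tally bump -49
:: -933/19
$ tally amplify -49
:: 45717/19
$ tally split 0
:: ToolError: division by zero
$ tally show
:: 45717/19
$ tally show
:: 45717/19
$ tally start 34
:: 34
$ tally start 4
:: 4
$ tally amplify 74
:: 296
$ tally shrink 57
:: 239
$ tally amplify 67
:: 16013


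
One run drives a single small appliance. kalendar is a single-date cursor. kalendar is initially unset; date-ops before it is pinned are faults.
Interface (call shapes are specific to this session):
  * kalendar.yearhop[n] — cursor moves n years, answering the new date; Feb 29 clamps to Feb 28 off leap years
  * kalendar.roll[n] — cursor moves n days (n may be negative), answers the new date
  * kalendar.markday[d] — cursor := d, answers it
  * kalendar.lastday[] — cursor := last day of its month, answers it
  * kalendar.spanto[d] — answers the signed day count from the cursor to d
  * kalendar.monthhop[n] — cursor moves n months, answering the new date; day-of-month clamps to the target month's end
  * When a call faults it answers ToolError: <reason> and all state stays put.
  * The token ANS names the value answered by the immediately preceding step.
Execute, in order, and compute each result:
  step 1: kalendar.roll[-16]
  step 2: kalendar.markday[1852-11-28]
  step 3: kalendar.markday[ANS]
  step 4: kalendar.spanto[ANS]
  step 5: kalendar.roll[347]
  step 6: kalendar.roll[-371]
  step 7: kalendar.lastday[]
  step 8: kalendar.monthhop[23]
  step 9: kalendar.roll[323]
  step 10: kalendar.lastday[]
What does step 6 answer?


Answer: 1852-11-04

Derivation:
-> kalendar.roll(n: -16)
<- ToolError: no date set
-> kalendar.markday(d: 1852-11-28)
<- 1852-11-28
-> kalendar.markday(d: ANS)
<- 1852-11-28
-> kalendar.spanto(d: ANS)
<- 0
-> kalendar.roll(n: 347)
<- 1853-11-10
-> kalendar.roll(n: -371)
<- 1852-11-04
-> kalendar.lastday()
<- 1852-11-30
-> kalendar.monthhop(n: 23)
<- 1854-10-30
-> kalendar.roll(n: 323)
<- 1855-09-18
-> kalendar.lastday()
<- 1855-09-30


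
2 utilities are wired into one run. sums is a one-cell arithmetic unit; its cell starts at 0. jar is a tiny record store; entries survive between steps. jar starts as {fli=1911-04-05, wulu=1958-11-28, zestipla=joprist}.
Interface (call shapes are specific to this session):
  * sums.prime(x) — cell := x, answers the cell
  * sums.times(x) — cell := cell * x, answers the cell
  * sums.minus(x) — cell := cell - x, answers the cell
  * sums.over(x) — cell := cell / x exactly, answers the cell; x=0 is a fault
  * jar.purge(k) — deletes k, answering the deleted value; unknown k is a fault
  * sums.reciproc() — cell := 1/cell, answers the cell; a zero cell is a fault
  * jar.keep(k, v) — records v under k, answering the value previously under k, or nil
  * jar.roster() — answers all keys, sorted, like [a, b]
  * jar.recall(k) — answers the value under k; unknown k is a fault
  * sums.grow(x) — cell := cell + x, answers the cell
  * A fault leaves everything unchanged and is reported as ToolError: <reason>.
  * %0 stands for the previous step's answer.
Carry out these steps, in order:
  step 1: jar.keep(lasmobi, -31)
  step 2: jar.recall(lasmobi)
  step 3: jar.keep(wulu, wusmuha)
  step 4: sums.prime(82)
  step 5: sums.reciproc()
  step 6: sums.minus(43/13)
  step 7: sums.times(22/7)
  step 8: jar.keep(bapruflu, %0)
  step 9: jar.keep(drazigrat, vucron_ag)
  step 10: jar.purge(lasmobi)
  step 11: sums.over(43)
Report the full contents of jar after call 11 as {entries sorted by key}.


I try keep(lasmobi, -31): nil.
Invoking recall(lasmobi), which returns -31.
I call keep(wulu, wusmuha): 1958-11-28.
Next I call prime(82), which returns 82.
I try reciproc, giving 1/82.
I run minus(43/13), and get -3513/1066.
Now I run times(22/7), — result: -38643/3731.
Next I call keep(bapruflu, %0), — result: nil.
Using keep(drazigrat, vucron_ag), and observe nil.
Invoking purge(lasmobi), and get -31.
Invoking over(43): -38643/160433.

Answer: {bapruflu=-38643/3731, drazigrat=vucron_ag, fli=1911-04-05, wulu=wusmuha, zestipla=joprist}


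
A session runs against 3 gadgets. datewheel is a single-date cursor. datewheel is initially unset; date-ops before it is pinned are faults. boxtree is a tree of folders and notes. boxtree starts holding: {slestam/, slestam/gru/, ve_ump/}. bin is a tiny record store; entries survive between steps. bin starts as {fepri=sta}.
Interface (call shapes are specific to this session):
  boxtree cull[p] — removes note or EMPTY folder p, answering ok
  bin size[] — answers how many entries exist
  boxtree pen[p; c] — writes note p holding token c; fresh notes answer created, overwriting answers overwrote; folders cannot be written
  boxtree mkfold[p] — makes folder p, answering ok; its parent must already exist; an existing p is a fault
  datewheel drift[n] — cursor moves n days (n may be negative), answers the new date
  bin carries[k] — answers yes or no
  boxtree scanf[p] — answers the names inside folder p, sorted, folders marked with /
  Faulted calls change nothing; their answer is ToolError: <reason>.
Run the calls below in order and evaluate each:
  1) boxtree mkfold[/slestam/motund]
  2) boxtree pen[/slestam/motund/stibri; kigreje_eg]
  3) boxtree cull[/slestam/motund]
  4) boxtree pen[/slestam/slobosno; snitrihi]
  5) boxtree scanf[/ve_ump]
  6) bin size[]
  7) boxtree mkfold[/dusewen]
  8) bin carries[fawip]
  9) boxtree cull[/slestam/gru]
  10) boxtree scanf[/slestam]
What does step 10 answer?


Answer: [motund/, slobosno]

Derivation:
-> boxtree mkfold(p: /slestam/motund)
<- ok
-> boxtree pen(p: /slestam/motund/stibri, c: kigreje_eg)
<- created
-> boxtree cull(p: /slestam/motund)
<- ToolError: not empty
-> boxtree pen(p: /slestam/slobosno, c: snitrihi)
<- created
-> boxtree scanf(p: /ve_ump)
<- []
-> bin size()
<- 1
-> boxtree mkfold(p: /dusewen)
<- ok
-> bin carries(k: fawip)
<- no
-> boxtree cull(p: /slestam/gru)
<- ok
-> boxtree scanf(p: /slestam)
<- [motund/, slobosno]


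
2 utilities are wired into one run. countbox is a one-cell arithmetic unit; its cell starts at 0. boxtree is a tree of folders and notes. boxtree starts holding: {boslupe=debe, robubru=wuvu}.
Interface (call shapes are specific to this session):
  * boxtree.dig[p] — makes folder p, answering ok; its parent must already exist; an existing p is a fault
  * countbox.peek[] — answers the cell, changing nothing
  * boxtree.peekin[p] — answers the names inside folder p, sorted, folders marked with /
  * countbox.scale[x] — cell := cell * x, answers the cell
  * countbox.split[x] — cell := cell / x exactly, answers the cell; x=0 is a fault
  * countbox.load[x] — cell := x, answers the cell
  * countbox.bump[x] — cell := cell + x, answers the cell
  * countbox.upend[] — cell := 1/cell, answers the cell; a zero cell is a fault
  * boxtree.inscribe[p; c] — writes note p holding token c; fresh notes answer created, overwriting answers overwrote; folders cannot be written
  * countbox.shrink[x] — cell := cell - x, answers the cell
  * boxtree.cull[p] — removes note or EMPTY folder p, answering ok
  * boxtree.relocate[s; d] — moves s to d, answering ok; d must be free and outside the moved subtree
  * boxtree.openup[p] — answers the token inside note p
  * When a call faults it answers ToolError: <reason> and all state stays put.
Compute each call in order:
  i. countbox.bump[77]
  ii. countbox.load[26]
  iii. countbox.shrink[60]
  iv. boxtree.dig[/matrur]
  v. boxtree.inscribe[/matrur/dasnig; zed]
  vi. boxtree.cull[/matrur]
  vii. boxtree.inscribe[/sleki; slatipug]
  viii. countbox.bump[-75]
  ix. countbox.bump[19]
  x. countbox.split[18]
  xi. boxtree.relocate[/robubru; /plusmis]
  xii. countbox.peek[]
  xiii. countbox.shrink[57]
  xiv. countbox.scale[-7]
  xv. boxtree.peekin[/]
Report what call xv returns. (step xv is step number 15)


==> countbox.bump(77)
<== 77
==> countbox.load(26)
<== 26
==> countbox.shrink(60)
<== -34
==> boxtree.dig(/matrur)
<== ok
==> boxtree.inscribe(/matrur/dasnig, zed)
<== created
==> boxtree.cull(/matrur)
<== ToolError: not empty
==> boxtree.inscribe(/sleki, slatipug)
<== created
==> countbox.bump(-75)
<== -109
==> countbox.bump(19)
<== -90
==> countbox.split(18)
<== -5
==> boxtree.relocate(/robubru, /plusmis)
<== ok
==> countbox.peek()
<== -5
==> countbox.shrink(57)
<== -62
==> countbox.scale(-7)
<== 434
==> boxtree.peekin(/)
<== [boslupe, matrur/, plusmis, sleki]

Answer: [boslupe, matrur/, plusmis, sleki]


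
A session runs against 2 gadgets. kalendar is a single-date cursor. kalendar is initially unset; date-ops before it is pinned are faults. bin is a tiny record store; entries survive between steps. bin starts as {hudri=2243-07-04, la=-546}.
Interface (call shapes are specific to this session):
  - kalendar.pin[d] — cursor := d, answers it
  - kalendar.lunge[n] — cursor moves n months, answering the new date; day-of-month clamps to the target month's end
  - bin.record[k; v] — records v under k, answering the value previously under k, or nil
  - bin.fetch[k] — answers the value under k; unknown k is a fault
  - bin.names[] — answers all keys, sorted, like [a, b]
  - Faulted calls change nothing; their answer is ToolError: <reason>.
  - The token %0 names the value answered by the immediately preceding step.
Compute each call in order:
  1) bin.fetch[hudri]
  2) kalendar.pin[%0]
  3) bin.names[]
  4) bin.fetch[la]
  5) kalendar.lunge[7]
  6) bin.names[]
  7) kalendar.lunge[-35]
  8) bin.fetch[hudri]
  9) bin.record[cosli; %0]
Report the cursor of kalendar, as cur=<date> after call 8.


Answer: cur=2241-03-04

Derivation:
# 1. fetch(hudri) => 2243-07-04
# 2. pin(%0) => 2243-07-04
# 3. names() => [hudri, la]
# 4. fetch(la) => -546
# 5. lunge(7) => 2244-02-04
# 6. names() => [hudri, la]
# 7. lunge(-35) => 2241-03-04
# 8. fetch(hudri) => 2243-07-04
# 9. record(cosli, %0) => nil


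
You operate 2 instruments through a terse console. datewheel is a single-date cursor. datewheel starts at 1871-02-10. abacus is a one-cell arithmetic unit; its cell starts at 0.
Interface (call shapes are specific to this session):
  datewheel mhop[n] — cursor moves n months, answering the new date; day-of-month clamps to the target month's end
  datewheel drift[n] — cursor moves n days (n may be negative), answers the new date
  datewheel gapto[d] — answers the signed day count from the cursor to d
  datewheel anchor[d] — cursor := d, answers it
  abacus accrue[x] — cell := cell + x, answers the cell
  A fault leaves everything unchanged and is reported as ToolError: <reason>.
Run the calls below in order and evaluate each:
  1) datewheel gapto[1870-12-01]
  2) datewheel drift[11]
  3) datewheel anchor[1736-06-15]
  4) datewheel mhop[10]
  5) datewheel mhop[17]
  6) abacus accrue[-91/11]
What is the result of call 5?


Do: datewheel gapto[d=1870-12-01]
See: -71
Do: datewheel drift[n=11]
See: 1871-02-21
Do: datewheel anchor[d=1736-06-15]
See: 1736-06-15
Do: datewheel mhop[n=10]
See: 1737-04-15
Do: datewheel mhop[n=17]
See: 1738-09-15
Do: abacus accrue[x=-91/11]
See: -91/11

Answer: 1738-09-15


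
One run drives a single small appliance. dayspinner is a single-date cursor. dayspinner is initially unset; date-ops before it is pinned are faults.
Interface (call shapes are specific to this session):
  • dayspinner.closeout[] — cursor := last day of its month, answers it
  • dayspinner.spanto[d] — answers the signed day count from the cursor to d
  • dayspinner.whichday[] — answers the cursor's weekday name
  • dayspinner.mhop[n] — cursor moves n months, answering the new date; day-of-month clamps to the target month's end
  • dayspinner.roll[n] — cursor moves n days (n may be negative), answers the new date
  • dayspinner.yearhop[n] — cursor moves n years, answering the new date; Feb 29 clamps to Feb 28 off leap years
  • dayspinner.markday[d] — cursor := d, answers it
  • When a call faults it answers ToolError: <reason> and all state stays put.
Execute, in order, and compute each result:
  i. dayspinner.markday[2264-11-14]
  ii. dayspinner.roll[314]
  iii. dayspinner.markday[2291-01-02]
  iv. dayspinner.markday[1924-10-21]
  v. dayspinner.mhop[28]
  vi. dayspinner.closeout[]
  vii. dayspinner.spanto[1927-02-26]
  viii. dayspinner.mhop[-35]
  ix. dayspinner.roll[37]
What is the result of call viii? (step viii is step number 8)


>> dayspinner.markday(d: 2264-11-14)
<< 2264-11-14
>> dayspinner.roll(n: 314)
<< 2265-09-24
>> dayspinner.markday(d: 2291-01-02)
<< 2291-01-02
>> dayspinner.markday(d: 1924-10-21)
<< 1924-10-21
>> dayspinner.mhop(n: 28)
<< 1927-02-21
>> dayspinner.closeout()
<< 1927-02-28
>> dayspinner.spanto(d: 1927-02-26)
<< -2
>> dayspinner.mhop(n: -35)
<< 1924-03-28
>> dayspinner.roll(n: 37)
<< 1924-05-04

Answer: 1924-03-28


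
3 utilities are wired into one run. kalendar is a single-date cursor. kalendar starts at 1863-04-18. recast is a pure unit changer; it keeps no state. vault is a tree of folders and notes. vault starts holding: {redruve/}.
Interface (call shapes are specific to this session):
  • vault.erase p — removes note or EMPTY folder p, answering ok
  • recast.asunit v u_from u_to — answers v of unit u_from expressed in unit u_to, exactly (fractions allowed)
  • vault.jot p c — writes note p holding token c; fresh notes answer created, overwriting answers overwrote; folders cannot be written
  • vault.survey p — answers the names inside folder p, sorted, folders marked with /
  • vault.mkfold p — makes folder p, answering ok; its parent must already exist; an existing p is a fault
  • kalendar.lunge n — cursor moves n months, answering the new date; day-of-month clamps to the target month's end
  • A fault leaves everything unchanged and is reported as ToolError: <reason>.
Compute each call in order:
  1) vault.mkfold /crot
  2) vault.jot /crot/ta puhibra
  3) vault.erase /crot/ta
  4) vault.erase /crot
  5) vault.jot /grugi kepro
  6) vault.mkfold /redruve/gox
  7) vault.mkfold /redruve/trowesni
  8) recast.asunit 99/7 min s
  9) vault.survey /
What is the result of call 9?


-> vault.mkfold(p→/crot)
<- ok
-> vault.jot(p→/crot/ta, c→puhibra)
<- created
-> vault.erase(p→/crot/ta)
<- ok
-> vault.erase(p→/crot)
<- ok
-> vault.jot(p→/grugi, c→kepro)
<- created
-> vault.mkfold(p→/redruve/gox)
<- ok
-> vault.mkfold(p→/redruve/trowesni)
<- ok
-> recast.asunit(v→99/7, u_from→min, u_to→s)
<- 5940/7
-> vault.survey(p→/)
<- [grugi, redruve/]

Answer: [grugi, redruve/]


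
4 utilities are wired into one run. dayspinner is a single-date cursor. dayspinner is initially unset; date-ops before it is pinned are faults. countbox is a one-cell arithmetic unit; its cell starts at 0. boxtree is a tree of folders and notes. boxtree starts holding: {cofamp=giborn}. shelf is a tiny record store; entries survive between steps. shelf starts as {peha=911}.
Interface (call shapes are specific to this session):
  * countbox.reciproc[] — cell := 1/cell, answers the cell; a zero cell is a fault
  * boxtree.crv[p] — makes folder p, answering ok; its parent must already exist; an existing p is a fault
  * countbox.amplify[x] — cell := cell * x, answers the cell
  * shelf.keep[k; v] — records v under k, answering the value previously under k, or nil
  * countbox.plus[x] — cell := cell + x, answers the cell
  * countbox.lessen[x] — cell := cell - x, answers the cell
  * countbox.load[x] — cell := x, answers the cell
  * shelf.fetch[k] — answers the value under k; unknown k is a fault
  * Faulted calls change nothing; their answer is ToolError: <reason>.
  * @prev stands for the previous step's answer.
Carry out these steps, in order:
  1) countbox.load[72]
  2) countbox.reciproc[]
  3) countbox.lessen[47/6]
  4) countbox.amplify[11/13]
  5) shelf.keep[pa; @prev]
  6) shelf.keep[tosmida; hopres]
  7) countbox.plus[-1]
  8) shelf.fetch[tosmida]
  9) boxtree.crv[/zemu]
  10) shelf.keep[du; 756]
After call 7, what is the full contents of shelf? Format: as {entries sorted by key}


Answer: {pa=-6193/936, peha=911, tosmida=hopres}

Derivation:
-> countbox.load(x: 72)
<- 72
-> countbox.reciproc()
<- 1/72
-> countbox.lessen(x: 47/6)
<- -563/72
-> countbox.amplify(x: 11/13)
<- -6193/936
-> shelf.keep(k: pa, v: @prev)
<- nil
-> shelf.keep(k: tosmida, v: hopres)
<- nil
-> countbox.plus(x: -1)
<- -7129/936
-> shelf.fetch(k: tosmida)
<- hopres
-> boxtree.crv(p: /zemu)
<- ok
-> shelf.keep(k: du, v: 756)
<- nil


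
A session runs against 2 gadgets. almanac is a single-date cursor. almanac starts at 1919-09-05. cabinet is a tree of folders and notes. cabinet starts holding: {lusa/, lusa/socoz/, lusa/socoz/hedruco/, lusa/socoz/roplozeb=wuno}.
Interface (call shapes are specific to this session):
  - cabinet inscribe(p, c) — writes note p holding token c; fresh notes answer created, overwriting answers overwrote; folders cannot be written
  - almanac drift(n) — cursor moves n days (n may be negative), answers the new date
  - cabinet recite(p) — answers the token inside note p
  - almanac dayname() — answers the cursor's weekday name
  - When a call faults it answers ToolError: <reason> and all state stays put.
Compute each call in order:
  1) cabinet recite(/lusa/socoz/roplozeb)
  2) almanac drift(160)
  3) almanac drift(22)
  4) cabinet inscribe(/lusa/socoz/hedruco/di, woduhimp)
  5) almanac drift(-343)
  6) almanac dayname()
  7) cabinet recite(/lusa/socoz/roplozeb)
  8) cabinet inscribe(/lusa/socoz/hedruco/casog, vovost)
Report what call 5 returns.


Answer: 1919-03-28

Derivation:
→ cabinet recite(p='/lusa/socoz/roplozeb')
← wuno
→ almanac drift(n='160')
← 1920-02-12
→ almanac drift(n='22')
← 1920-03-05
→ cabinet inscribe(p='/lusa/socoz/hedruco/di', c='woduhimp')
← created
→ almanac drift(n='-343')
← 1919-03-28
→ almanac dayname()
← Friday
→ cabinet recite(p='/lusa/socoz/roplozeb')
← wuno
→ cabinet inscribe(p='/lusa/socoz/hedruco/casog', c='vovost')
← created


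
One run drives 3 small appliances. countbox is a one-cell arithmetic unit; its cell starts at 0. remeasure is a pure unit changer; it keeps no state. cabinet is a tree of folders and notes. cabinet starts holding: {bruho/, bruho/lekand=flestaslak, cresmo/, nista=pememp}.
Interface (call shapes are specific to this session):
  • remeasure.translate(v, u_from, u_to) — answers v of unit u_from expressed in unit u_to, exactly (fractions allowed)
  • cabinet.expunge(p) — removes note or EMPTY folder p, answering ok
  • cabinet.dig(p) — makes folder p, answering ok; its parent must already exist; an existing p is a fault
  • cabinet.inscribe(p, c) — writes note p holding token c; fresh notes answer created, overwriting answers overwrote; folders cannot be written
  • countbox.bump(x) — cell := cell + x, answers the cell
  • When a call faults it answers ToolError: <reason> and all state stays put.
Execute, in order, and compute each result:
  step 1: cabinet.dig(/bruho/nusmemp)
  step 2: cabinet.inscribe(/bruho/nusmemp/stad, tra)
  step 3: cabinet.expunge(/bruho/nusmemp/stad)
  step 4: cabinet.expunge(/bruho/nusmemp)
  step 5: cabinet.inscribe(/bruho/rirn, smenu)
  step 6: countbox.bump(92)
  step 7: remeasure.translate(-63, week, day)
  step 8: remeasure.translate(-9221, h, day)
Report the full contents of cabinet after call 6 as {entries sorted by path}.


// cabinet.dig(/bruho/nusmemp) == ok
// cabinet.inscribe(/bruho/nusmemp/stad, tra) == created
// cabinet.expunge(/bruho/nusmemp/stad) == ok
// cabinet.expunge(/bruho/nusmemp) == ok
// cabinet.inscribe(/bruho/rirn, smenu) == created
// countbox.bump(92) == 92
// remeasure.translate(-63, week, day) == -441
// remeasure.translate(-9221, h, day) == -9221/24

Answer: {bruho/, bruho/lekand=flestaslak, bruho/rirn=smenu, cresmo/, nista=pememp}


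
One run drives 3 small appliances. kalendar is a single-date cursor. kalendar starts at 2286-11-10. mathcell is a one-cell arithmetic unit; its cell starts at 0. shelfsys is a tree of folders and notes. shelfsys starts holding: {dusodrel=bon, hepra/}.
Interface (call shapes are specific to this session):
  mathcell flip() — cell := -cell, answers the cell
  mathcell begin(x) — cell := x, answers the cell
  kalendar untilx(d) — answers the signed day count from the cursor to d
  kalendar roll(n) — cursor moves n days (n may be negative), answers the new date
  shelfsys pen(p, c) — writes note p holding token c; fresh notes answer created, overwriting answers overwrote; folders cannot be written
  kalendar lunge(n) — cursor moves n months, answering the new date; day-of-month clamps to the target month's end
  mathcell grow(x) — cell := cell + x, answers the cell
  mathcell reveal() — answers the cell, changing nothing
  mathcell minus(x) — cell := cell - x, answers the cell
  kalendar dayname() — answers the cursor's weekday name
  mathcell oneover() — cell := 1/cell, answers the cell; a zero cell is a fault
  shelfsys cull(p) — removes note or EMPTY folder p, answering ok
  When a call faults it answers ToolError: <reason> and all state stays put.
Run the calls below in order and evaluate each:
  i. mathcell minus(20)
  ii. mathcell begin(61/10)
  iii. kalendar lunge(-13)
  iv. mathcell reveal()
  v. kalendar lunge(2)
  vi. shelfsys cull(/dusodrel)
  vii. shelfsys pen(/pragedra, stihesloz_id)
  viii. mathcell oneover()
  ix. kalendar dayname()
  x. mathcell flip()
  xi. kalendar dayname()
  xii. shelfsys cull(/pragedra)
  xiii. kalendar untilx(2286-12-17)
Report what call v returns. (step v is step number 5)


[in] mathcell minus x: 20
= -20
[in] mathcell begin x: 61/10
= 61/10
[in] kalendar lunge n: -13
= 2285-10-10
[in] mathcell reveal
= 61/10
[in] kalendar lunge n: 2
= 2285-12-10
[in] shelfsys cull p: /dusodrel
= ok
[in] shelfsys pen p: /pragedra c: stihesloz_id
= created
[in] mathcell oneover
= 10/61
[in] kalendar dayname
= Thursday
[in] mathcell flip
= -10/61
[in] kalendar dayname
= Thursday
[in] shelfsys cull p: /pragedra
= ok
[in] kalendar untilx d: 2286-12-17
= 372

Answer: 2285-12-10


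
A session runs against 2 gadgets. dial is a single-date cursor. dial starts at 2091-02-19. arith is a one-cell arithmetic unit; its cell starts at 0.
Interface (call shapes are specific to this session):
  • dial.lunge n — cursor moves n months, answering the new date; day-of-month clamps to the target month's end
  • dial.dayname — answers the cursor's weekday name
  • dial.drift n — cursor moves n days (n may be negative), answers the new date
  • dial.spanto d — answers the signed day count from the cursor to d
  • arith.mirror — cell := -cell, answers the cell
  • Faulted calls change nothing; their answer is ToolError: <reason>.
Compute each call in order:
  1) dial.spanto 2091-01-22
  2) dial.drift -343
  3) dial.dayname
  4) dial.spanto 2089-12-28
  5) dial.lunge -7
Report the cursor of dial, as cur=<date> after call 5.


;; spanto(d='2091-01-22') : -28
;; drift(n='-343') : 2090-03-13
;; dayname() : Monday
;; spanto(d='2089-12-28') : -75
;; lunge(n='-7') : 2089-08-13

Answer: cur=2089-08-13


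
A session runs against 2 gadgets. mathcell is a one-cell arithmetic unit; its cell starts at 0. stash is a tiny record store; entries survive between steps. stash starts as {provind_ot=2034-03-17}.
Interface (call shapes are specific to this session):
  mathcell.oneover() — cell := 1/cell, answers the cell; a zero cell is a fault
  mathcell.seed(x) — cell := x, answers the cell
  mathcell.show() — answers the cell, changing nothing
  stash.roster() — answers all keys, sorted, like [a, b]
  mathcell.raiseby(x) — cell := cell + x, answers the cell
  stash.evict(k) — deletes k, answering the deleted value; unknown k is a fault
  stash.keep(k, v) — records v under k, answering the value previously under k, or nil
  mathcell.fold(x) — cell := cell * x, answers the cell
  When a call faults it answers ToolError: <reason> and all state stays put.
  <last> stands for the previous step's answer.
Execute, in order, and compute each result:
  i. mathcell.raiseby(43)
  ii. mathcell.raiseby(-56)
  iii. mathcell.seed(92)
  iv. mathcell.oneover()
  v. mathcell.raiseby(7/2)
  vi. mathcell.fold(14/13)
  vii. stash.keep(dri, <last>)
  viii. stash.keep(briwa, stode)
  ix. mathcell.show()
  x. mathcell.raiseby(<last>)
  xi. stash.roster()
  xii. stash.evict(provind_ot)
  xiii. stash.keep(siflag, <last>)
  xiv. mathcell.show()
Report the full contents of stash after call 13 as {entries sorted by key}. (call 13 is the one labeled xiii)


Answer: {briwa=stode, dri=2261/598, siflag=2034-03-17}

Derivation:
$ raiseby x→43
  43
$ raiseby x→-56
  -13
$ seed x→92
  92
$ oneover
  1/92
$ raiseby x→7/2
  323/92
$ fold x→14/13
  2261/598
$ keep k→dri v→<last>
  nil
$ keep k→briwa v→stode
  nil
$ show
  2261/598
$ raiseby x→<last>
  2261/299
$ roster
  [briwa, dri, provind_ot]
$ evict k→provind_ot
  2034-03-17
$ keep k→siflag v→<last>
  nil
$ show
  2261/299


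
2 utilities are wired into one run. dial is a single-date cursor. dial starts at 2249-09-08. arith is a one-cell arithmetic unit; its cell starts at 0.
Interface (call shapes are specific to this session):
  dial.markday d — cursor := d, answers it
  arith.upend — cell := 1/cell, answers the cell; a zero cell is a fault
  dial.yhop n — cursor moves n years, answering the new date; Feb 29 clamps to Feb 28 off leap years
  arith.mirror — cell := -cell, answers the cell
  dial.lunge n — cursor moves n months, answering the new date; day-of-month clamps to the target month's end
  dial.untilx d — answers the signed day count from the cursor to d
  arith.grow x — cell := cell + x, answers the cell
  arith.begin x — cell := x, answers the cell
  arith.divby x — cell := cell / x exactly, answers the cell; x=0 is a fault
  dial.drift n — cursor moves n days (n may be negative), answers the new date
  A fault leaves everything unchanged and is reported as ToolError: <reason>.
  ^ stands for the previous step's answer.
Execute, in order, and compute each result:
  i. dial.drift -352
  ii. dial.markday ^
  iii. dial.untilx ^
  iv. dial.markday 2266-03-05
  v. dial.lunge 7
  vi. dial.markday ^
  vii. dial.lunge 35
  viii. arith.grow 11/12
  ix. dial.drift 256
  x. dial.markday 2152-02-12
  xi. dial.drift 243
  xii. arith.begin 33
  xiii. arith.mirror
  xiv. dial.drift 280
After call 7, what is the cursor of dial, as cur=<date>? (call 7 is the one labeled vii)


·→ dial.drift(n='-352')
·← 2248-09-21
·→ dial.markday(d='^')
·← 2248-09-21
·→ dial.untilx(d='^')
·← 0
·→ dial.markday(d='2266-03-05')
·← 2266-03-05
·→ dial.lunge(n='7')
·← 2266-10-05
·→ dial.markday(d='^')
·← 2266-10-05
·→ dial.lunge(n='35')
·← 2269-09-05
·→ arith.grow(x='11/12')
·← 11/12
·→ dial.drift(n='256')
·← 2270-05-19
·→ dial.markday(d='2152-02-12')
·← 2152-02-12
·→ dial.drift(n='243')
·← 2152-10-12
·→ arith.begin(x='33')
·← 33
·→ arith.mirror()
·← -33
·→ dial.drift(n='280')
·← 2153-07-19

Answer: cur=2269-09-05


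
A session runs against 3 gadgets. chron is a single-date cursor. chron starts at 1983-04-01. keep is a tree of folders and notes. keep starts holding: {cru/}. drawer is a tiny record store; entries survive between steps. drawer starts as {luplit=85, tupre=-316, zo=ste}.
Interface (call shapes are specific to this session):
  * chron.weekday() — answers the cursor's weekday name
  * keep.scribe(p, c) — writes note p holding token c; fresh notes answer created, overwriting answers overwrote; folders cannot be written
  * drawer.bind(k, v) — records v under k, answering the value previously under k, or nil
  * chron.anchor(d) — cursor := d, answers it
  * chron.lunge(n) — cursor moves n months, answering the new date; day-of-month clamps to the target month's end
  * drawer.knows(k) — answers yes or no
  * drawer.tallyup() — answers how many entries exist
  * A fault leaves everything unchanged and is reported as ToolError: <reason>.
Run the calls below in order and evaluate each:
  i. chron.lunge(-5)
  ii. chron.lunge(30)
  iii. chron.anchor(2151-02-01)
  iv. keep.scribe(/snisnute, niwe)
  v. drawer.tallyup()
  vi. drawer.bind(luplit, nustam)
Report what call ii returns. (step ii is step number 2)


Answer: 1985-05-01

Derivation:
Now I run chron.lunge with n: -5: 1982-11-01.
I use chron.lunge with n: 30, which returns 1985-05-01.
Now I run chron.anchor with d: 2151-02-01, and get 2151-02-01.
Next I call keep.scribe with p: /snisnute, c: niwe, and observe created.
Then drawer.tallyup(), which returns 3.
I invoke drawer.bind with k: luplit, v: nustam, giving 85.


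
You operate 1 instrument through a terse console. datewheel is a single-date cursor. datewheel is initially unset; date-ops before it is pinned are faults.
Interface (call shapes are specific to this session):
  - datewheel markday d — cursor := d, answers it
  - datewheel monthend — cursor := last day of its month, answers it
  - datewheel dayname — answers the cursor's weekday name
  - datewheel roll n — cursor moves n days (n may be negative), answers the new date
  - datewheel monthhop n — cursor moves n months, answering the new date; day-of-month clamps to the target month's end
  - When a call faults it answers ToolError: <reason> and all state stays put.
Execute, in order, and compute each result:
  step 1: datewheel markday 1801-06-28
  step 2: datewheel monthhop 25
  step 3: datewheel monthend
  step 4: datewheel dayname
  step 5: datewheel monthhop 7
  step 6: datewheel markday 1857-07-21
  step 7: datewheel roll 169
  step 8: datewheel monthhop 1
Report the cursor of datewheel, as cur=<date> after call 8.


Answer: cur=1858-02-06

Derivation:
I try datewheel markday using d='1801-06-28', giving 1801-06-28.
I run datewheel monthhop using n='25', → 1803-07-28.
Next I call datewheel monthend: 1803-07-31.
I invoke datewheel dayname(), which returns Sunday.
Now I run datewheel monthhop using n='7', giving 1804-02-29.
Next I call datewheel markday using d='1857-07-21', and see 1857-07-21.
I call datewheel roll using n='169', and see 1858-01-06.
Then datewheel monthhop using n='1', and get 1858-02-06.


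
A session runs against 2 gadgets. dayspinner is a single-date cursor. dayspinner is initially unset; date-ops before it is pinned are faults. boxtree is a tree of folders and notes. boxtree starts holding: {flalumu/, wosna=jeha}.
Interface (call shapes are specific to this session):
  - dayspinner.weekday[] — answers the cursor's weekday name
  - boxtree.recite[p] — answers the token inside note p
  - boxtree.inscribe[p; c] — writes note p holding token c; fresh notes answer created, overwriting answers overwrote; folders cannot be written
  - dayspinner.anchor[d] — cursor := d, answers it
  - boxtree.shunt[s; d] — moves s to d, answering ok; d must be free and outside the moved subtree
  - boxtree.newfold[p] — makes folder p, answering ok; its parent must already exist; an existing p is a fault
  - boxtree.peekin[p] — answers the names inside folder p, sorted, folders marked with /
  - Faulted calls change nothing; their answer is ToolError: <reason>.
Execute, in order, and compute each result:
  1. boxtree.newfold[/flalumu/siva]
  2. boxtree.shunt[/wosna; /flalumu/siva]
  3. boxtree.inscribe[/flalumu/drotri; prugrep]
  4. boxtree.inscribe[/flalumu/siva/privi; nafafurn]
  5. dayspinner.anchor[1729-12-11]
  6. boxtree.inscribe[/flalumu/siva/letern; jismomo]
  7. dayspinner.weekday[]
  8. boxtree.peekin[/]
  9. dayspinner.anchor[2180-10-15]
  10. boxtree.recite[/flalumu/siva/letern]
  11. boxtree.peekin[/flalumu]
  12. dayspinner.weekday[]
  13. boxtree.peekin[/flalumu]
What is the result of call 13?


;; 1. boxtree.newfold(p='/flalumu/siva') ~> ok
;; 2. boxtree.shunt(s='/wosna', d='/flalumu/siva') ~> ToolError: exists
;; 3. boxtree.inscribe(p='/flalumu/drotri', c='prugrep') ~> created
;; 4. boxtree.inscribe(p='/flalumu/siva/privi', c='nafafurn') ~> created
;; 5. dayspinner.anchor(d='1729-12-11') ~> 1729-12-11
;; 6. boxtree.inscribe(p='/flalumu/siva/letern', c='jismomo') ~> created
;; 7. dayspinner.weekday() ~> Sunday
;; 8. boxtree.peekin(p='/') ~> [flalumu/, wosna]
;; 9. dayspinner.anchor(d='2180-10-15') ~> 2180-10-15
;; 10. boxtree.recite(p='/flalumu/siva/letern') ~> jismomo
;; 11. boxtree.peekin(p='/flalumu') ~> [drotri, siva/]
;; 12. dayspinner.weekday() ~> Sunday
;; 13. boxtree.peekin(p='/flalumu') ~> [drotri, siva/]

Answer: [drotri, siva/]


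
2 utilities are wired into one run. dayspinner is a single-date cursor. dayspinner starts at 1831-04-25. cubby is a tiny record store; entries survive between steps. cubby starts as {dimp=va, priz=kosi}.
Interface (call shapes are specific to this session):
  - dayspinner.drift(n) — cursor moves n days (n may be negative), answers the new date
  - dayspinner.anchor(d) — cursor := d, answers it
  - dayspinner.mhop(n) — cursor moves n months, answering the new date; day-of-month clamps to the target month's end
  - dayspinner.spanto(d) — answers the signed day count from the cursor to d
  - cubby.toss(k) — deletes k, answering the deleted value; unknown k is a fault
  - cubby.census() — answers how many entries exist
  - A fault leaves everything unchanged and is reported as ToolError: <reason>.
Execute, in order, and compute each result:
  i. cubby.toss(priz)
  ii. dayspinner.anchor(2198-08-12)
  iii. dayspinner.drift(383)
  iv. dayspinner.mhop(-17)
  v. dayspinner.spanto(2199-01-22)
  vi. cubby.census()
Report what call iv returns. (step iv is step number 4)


Answer: 2198-03-30

Derivation:
→ cubby.toss(k: priz)
← kosi
→ dayspinner.anchor(d: 2198-08-12)
← 2198-08-12
→ dayspinner.drift(n: 383)
← 2199-08-30
→ dayspinner.mhop(n: -17)
← 2198-03-30
→ dayspinner.spanto(d: 2199-01-22)
← 298
→ cubby.census()
← 1


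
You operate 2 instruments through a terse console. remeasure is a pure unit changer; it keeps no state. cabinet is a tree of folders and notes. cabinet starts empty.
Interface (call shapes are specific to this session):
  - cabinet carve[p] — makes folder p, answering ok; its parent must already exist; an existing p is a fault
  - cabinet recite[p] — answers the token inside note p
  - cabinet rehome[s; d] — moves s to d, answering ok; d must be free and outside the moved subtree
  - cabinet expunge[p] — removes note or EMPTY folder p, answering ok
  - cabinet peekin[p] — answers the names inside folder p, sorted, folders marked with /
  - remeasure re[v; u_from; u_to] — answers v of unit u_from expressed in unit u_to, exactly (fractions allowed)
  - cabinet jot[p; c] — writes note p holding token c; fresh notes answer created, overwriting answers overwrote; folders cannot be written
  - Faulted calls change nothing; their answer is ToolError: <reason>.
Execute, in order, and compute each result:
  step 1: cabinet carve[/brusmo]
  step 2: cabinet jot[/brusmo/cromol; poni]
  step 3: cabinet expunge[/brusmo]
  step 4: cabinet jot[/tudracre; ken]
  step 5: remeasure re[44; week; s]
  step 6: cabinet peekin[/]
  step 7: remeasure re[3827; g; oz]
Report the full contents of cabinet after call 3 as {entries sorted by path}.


Answer: {brusmo/, brusmo/cromol=poni}

Derivation:
% cabinet carve /brusmo
  ok
% cabinet jot /brusmo/cromol poni
  created
% cabinet expunge /brusmo
  ToolError: not empty
% cabinet jot /tudracre ken
  created
% remeasure re 44 week s
  26611200
% cabinet peekin /
  [brusmo/, tudracre]
% remeasure re 3827 g oz
  6123200000/45359237


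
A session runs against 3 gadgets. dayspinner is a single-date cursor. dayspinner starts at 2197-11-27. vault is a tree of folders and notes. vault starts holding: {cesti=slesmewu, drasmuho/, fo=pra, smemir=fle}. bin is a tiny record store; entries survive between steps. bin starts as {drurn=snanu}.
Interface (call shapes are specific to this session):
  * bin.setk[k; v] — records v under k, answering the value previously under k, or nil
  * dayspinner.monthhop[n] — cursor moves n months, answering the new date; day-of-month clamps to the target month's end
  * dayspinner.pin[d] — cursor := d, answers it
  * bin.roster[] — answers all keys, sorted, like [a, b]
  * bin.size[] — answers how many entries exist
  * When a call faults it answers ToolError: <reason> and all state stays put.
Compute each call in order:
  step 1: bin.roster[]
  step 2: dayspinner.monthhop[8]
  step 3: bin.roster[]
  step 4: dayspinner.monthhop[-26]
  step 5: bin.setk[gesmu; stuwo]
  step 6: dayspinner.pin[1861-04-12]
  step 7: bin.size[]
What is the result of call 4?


# 1. bin.roster() => [drurn]
# 2. dayspinner.monthhop(n='8') => 2198-07-27
# 3. bin.roster() => [drurn]
# 4. dayspinner.monthhop(n='-26') => 2196-05-27
# 5. bin.setk(k='gesmu', v='stuwo') => nil
# 6. dayspinner.pin(d='1861-04-12') => 1861-04-12
# 7. bin.size() => 2

Answer: 2196-05-27


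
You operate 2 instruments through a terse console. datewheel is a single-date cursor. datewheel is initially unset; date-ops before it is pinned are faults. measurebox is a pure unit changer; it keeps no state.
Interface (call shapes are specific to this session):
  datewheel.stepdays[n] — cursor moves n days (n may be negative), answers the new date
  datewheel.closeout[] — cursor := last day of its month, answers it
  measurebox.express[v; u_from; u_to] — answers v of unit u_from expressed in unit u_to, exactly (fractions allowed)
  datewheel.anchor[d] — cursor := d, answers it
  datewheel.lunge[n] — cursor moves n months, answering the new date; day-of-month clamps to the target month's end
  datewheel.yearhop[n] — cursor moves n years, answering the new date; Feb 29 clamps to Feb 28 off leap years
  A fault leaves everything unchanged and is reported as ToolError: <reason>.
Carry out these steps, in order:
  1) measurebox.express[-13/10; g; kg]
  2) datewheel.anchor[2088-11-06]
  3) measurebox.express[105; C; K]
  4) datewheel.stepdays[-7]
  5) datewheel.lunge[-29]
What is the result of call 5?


Next I call express with v: -13/10, u_from: g, u_to: kg, → -13/10000.
Now I run anchor with d: 2088-11-06: 2088-11-06.
I try express with v: 105, u_from: C, u_to: K, which returns 7563/20.
Using stepdays with n: -7, which returns 2088-10-30.
Now I run lunge with n: -29, yielding 2086-05-30.

Answer: 2086-05-30
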